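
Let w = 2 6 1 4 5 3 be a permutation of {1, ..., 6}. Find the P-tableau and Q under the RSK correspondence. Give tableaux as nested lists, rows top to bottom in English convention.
Insert each entry of the permutation into P by Schensted row insertion, recording in Q the position of each new cell.

Insert 2: appended to row 1. P = [[2]], Q = [[1]].
Insert 6: appended to row 1. P = [[2, 6]], Q = [[1, 2]].
Insert 1: 1 bumps 2 from row 1; 2 starts row 2. P = [[1, 6], [2]], Q = [[1, 2], [3]].
Insert 4: 4 bumps 6 from row 1; 6 appends to row 2. P = [[1, 4], [2, 6]], Q = [[1, 2], [3, 4]].
Insert 5: appended to row 1. P = [[1, 4, 5], [2, 6]], Q = [[1, 2, 5], [3, 4]].
Insert 3: 3 bumps 4 from row 1; 4 bumps 6 from row 2; 6 starts row 3. P = [[1, 3, 5], [2, 4], [6]], Q = [[1, 2, 5], [3, 4], [6]].

So P = [[1, 3, 5], [2, 4], [6]], Q = [[1, 2, 5], [3, 4], [6]].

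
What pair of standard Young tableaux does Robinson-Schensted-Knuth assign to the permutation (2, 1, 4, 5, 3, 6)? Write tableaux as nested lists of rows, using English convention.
P = [[1, 3, 5, 6], [2, 4]], Q = [[1, 3, 4, 6], [2, 5]]

Insert each entry of the permutation into P by Schensted row insertion, recording in Q the position of each new cell.

After inserting 2: P = [[2]].
After inserting 1: P = [[1], [2]].
After inserting 4: P = [[1, 4], [2]].
After inserting 5: P = [[1, 4, 5], [2]].
After inserting 3: P = [[1, 3, 5], [2, 4]].
After inserting 6: P = [[1, 3, 5, 6], [2, 4]].

So P = [[1, 3, 5, 6], [2, 4]], Q = [[1, 3, 4, 6], [2, 5]].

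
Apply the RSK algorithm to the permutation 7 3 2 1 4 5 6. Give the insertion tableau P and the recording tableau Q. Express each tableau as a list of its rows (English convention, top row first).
Insert each entry of the permutation into P by Schensted row insertion, recording in Q the position of each new cell.

Insert 7: appended to row 1. P = [[7]].
Insert 3: 3 bumps 7 from row 1; 7 starts row 2. P = [[3], [7]].
Insert 2: 2 bumps 3 from row 1; 3 bumps 7 from row 2; 7 starts row 3. P = [[2], [3], [7]].
Insert 1: 1 bumps 2 from row 1; 2 bumps 3 from row 2; 3 bumps 7 from row 3; 7 starts row 4. P = [[1], [2], [3], [7]].
Insert 4: appended to row 1. P = [[1, 4], [2], [3], [7]].
Insert 5: appended to row 1. P = [[1, 4, 5], [2], [3], [7]].
Insert 6: appended to row 1. P = [[1, 4, 5, 6], [2], [3], [7]].

So P = [[1, 4, 5, 6], [2], [3], [7]], Q = [[1, 5, 6, 7], [2], [3], [4]].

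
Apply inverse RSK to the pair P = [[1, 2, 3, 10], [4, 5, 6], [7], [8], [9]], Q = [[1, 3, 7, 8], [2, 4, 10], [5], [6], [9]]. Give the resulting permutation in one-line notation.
Reverse the RSK construction: for i from n down to 1, find the cell of Q containing i, remove the entry at that cell from P, and reverse-bump it up through P; the value ejected from row 1 is w(i).

Step i=10: Q has 10 at row 2, column 3; remove 6 from row 2 of P and reverse-bump: 6 enters row 1 and ejects 3. So w(10) = 3. P is now [[1, 2, 6, 10], [4, 5], [7], [8], [9]].
Step i=9: Q has 9 at row 5, column 1; remove 9 from row 5 of P and reverse-bump: 9 enters row 4 and ejects 8; 8 enters row 3 and ejects 7; 7 enters row 2 and ejects 5; 5 enters row 1 and ejects 2. So w(9) = 2. P is now [[1, 5, 6, 10], [4, 7], [8], [9]].
Step i=8: Q has 8 at row 1, column 4; remove that cell from P, ejecting 10. So w(8) = 10. P is now [[1, 5, 6], [4, 7], [8], [9]].
Step i=7: Q has 7 at row 1, column 3; remove that cell from P, ejecting 6. So w(7) = 6. P is now [[1, 5], [4, 7], [8], [9]].
Step i=6: Q has 6 at row 4, column 1; remove 9 from row 4 of P and reverse-bump: 9 enters row 3 and ejects 8; 8 enters row 2 and ejects 7; 7 enters row 1 and ejects 5. So w(6) = 5. P is now [[1, 7], [4, 8], [9]].
Step i=5: Q has 5 at row 3, column 1; remove 9 from row 3 of P and reverse-bump: 9 enters row 2 and ejects 8; 8 enters row 1 and ejects 7. So w(5) = 7. P is now [[1, 8], [4, 9]].
Step i=4: Q has 4 at row 2, column 2; remove 9 from row 2 of P and reverse-bump: 9 enters row 1 and ejects 8. So w(4) = 8. P is now [[1, 9], [4]].
Step i=3: Q has 3 at row 1, column 2; remove that cell from P, ejecting 9. So w(3) = 9. P is now [[1], [4]].
Step i=2: Q has 2 at row 2, column 1; remove 4 from row 2 of P and reverse-bump: 4 enters row 1 and ejects 1. So w(2) = 1. P is now [[4]].
Step i=1: Q has 1 at row 1, column 1; remove that cell from P, ejecting 4. So w(1) = 4. P is now [].

So w = 4 1 9 8 7 5 6 10 2 3.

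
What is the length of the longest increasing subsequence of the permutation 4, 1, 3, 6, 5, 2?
3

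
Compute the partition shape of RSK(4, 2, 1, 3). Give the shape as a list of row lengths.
Row-insert each entry into an empty tableau.

After inserting 4: P = [[4]].
After inserting 2: P = [[2], [4]].
After inserting 1: P = [[1], [2], [4]].
After inserting 3: P = [[1, 3], [2], [4]].

The final insertion tableau P = [[1, 3], [2], [4]] has shape [2, 1, 1].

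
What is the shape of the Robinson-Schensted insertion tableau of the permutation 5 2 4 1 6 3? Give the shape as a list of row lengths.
RSK row insertion gives P = [[1, 3, 6], [2, 4], [5]], which has shape [3, 2, 1].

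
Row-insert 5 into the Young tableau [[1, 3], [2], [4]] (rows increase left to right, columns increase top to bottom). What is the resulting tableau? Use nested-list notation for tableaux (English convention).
[[1, 3, 5], [2], [4]]

5 is larger than every entry of row 1, so it is appended to row 1. The new tableau is [[1, 3, 5], [2], [4]].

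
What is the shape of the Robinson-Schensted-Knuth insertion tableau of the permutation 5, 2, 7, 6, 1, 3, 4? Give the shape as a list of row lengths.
[3, 2, 2]

Row-insert each entry into an empty tableau.

After inserting 5: P = [[5]].
After inserting 2: P = [[2], [5]].
After inserting 7: P = [[2, 7], [5]].
After inserting 6: P = [[2, 6], [5, 7]].
After inserting 1: P = [[1, 6], [2, 7], [5]].
After inserting 3: P = [[1, 3], [2, 6], [5, 7]].
After inserting 4: P = [[1, 3, 4], [2, 6], [5, 7]].

The final insertion tableau P = [[1, 3, 4], [2, 6], [5, 7]] has shape [3, 2, 2].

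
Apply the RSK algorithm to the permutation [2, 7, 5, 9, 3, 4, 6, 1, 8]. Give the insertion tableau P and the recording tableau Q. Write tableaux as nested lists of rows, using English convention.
P = [[1, 3, 4, 6, 8], [2, 9], [5], [7]], Q = [[1, 2, 4, 7, 9], [3, 6], [5], [8]]

Insert each entry of the permutation into P by Schensted row insertion, recording in Q the position of each new cell.

Insert 2: appended to row 1. P = [[2]].
Insert 7: appended to row 1. P = [[2, 7]].
Insert 5: 5 bumps 7 from row 1; 7 starts row 2. P = [[2, 5], [7]].
Insert 9: appended to row 1. P = [[2, 5, 9], [7]].
Insert 3: 3 bumps 5 from row 1; 5 bumps 7 from row 2; 7 starts row 3. P = [[2, 3, 9], [5], [7]].
Insert 4: 4 bumps 9 from row 1; 9 appends to row 2. P = [[2, 3, 4], [5, 9], [7]].
Insert 6: appended to row 1. P = [[2, 3, 4, 6], [5, 9], [7]].
Insert 1: 1 bumps 2 from row 1; 2 bumps 5 from row 2; 5 bumps 7 from row 3; 7 starts row 4. P = [[1, 3, 4, 6], [2, 9], [5], [7]].
Insert 8: appended to row 1. P = [[1, 3, 4, 6, 8], [2, 9], [5], [7]].

So P = [[1, 3, 4, 6, 8], [2, 9], [5], [7]], Q = [[1, 2, 4, 7, 9], [3, 6], [5], [8]].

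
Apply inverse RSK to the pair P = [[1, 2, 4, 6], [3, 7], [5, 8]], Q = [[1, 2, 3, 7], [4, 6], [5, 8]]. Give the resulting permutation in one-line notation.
Reverse the RSK construction: for i from n down to 1, find the cell of Q containing i, remove the entry at that cell from P, and reverse-bump it up through P; the value ejected from row 1 is w(i).

Step i=8: Q has 8 at row 3, column 2; remove 8 from row 3 of P and reverse-bump: 8 enters row 2 and ejects 7; 7 enters row 1 and ejects 6. So w(8) = 6. P is now [[1, 2, 4, 7], [3, 8], [5]].
Step i=7: Q has 7 at row 1, column 4; remove that cell from P, ejecting 7. So w(7) = 7. P is now [[1, 2, 4], [3, 8], [5]].
Step i=6: Q has 6 at row 2, column 2; remove 8 from row 2 of P and reverse-bump: 8 enters row 1 and ejects 4. So w(6) = 4. P is now [[1, 2, 8], [3], [5]].
Step i=5: Q has 5 at row 3, column 1; remove 5 from row 3 of P and reverse-bump: 5 enters row 2 and ejects 3; 3 enters row 1 and ejects 2. So w(5) = 2. P is now [[1, 3, 8], [5]].
Step i=4: Q has 4 at row 2, column 1; remove 5 from row 2 of P and reverse-bump: 5 enters row 1 and ejects 3. So w(4) = 3. P is now [[1, 5, 8]].
Step i=3: Q has 3 at row 1, column 3; remove that cell from P, ejecting 8. So w(3) = 8. P is now [[1, 5]].
Step i=2: Q has 2 at row 1, column 2; remove that cell from P, ejecting 5. So w(2) = 5. P is now [[1]].
Step i=1: Q has 1 at row 1, column 1; remove that cell from P, ejecting 1. So w(1) = 1. P is now [].

So w = 1 5 8 3 2 4 7 6.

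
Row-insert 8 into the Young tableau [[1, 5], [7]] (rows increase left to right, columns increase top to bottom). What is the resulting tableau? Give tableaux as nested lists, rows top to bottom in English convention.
[[1, 5, 8], [7]]

8 is larger than every entry of row 1, so it is appended to row 1. The new tableau is [[1, 5, 8], [7]].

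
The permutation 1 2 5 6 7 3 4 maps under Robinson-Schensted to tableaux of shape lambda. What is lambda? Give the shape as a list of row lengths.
[5, 2]

RSK row insertion gives P = [[1, 2, 3, 4, 7], [5, 6]], which has shape [5, 2].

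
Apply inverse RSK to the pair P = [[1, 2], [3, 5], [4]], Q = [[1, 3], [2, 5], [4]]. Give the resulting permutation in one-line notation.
4 3 5 1 2

Reverse the RSK construction: for i from n down to 1, find the cell of Q containing i, remove the entry at that cell from P, and reverse-bump it up through P; the value ejected from row 1 is w(i).

Step i=5: Q has 5 at row 2, column 2; remove 5 from row 2 of P and reverse-bump: 5 enters row 1 and ejects 2. So w(5) = 2. P is now [[1, 5], [3], [4]].
Step i=4: Q has 4 at row 3, column 1; remove 4 from row 3 of P and reverse-bump: 4 enters row 2 and ejects 3; 3 enters row 1 and ejects 1. So w(4) = 1. P is now [[3, 5], [4]].
Step i=3: Q has 3 at row 1, column 2; remove that cell from P, ejecting 5. So w(3) = 5. P is now [[3], [4]].
Step i=2: Q has 2 at row 2, column 1; remove 4 from row 2 of P and reverse-bump: 4 enters row 1 and ejects 3. So w(2) = 3. P is now [[4]].
Step i=1: Q has 1 at row 1, column 1; remove that cell from P, ejecting 4. So w(1) = 4. P is now [].

So w = 4 3 5 1 2.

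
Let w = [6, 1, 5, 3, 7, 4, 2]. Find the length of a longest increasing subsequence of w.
3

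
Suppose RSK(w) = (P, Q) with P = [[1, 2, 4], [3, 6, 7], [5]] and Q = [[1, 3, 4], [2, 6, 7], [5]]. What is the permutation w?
Reverse the RSK construction: for i from n down to 1, find the cell of Q containing i, remove the entry at that cell from P, and reverse-bump it up through P; the value ejected from row 1 is w(i).

Step i=7: Q has 7 at row 2, column 3; remove 7 from row 2 of P and reverse-bump: 7 enters row 1 and ejects 4. So w(7) = 4. P is now [[1, 2, 7], [3, 6], [5]].
Step i=6: Q has 6 at row 2, column 2; remove 6 from row 2 of P and reverse-bump: 6 enters row 1 and ejects 2. So w(6) = 2. P is now [[1, 6, 7], [3], [5]].
Step i=5: Q has 5 at row 3, column 1; remove 5 from row 3 of P and reverse-bump: 5 enters row 2 and ejects 3; 3 enters row 1 and ejects 1. So w(5) = 1. P is now [[3, 6, 7], [5]].
Step i=4: Q has 4 at row 1, column 3; remove that cell from P, ejecting 7. So w(4) = 7. P is now [[3, 6], [5]].
Step i=3: Q has 3 at row 1, column 2; remove that cell from P, ejecting 6. So w(3) = 6. P is now [[3], [5]].
Step i=2: Q has 2 at row 2, column 1; remove 5 from row 2 of P and reverse-bump: 5 enters row 1 and ejects 3. So w(2) = 3. P is now [[5]].
Step i=1: Q has 1 at row 1, column 1; remove that cell from P, ejecting 5. So w(1) = 5. P is now [].

So w = 5 3 6 7 1 2 4.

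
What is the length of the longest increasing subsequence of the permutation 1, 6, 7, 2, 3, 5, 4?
4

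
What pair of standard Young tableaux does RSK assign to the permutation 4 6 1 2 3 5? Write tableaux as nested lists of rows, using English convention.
Insert each entry of the permutation into P by Schensted row insertion, recording in Q the position of each new cell.

Insert 4: appended to row 1. P = [[4]].
Insert 6: appended to row 1. P = [[4, 6]].
Insert 1: 1 bumps 4 from row 1; 4 starts row 2. P = [[1, 6], [4]].
Insert 2: 2 bumps 6 from row 1; 6 appends to row 2. P = [[1, 2], [4, 6]].
Insert 3: appended to row 1. P = [[1, 2, 3], [4, 6]].
Insert 5: appended to row 1. P = [[1, 2, 3, 5], [4, 6]].

So P = [[1, 2, 3, 5], [4, 6]], Q = [[1, 2, 5, 6], [3, 4]].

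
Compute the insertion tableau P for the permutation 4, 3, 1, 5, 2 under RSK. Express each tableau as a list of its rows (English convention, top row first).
P = [[1, 2], [3, 5], [4]]

Insert 4: appended to row 1. P = [[4]].
Insert 3: 3 bumps 4 from row 1; 4 starts row 2. P = [[3], [4]].
Insert 1: 1 bumps 3 from row 1; 3 bumps 4 from row 2; 4 starts row 3. P = [[1], [3], [4]].
Insert 5: appended to row 1. P = [[1, 5], [3], [4]].
Insert 2: 2 bumps 5 from row 1; 5 appends to row 2. P = [[1, 2], [3, 5], [4]].

So P = [[1, 2], [3, 5], [4]].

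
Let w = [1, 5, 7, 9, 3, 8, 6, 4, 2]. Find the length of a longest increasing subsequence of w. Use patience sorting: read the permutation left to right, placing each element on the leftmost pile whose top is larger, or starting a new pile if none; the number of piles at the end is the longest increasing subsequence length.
4

1: new pile. tops = [1]
5: new pile. tops = [1, 5]
7: new pile. tops = [1, 5, 7]
9: new pile. tops = [1, 5, 7, 9]
3: onto pile 2 (replacing 5). tops = [1, 3, 7, 9]
8: onto pile 4 (replacing 9). tops = [1, 3, 7, 8]
6: onto pile 3 (replacing 7). tops = [1, 3, 6, 8]
4: onto pile 3 (replacing 6). tops = [1, 3, 4, 8]
2: onto pile 2 (replacing 3). tops = [1, 2, 4, 8]

4 piles, so the longest increasing subsequence has length 4.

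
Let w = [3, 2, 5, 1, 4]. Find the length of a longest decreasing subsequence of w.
3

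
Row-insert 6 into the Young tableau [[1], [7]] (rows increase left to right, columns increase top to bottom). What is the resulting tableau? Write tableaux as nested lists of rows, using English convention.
6 is larger than every entry of row 1, so it is appended to row 1. The new tableau is [[1, 6], [7]].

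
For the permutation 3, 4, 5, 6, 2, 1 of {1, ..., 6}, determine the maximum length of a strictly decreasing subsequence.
3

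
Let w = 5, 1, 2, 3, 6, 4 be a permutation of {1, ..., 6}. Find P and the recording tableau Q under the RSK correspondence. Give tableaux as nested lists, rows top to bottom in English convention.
P = [[1, 2, 3, 4], [5, 6]], Q = [[1, 3, 4, 5], [2, 6]]

Insert each entry of the permutation into P by Schensted row insertion, recording in Q the position of each new cell.

Insert 5: appended to row 1. P = [[5]], Q = [[1]].
Insert 1: 1 bumps 5 from row 1; 5 starts row 2. P = [[1], [5]], Q = [[1], [2]].
Insert 2: appended to row 1. P = [[1, 2], [5]], Q = [[1, 3], [2]].
Insert 3: appended to row 1. P = [[1, 2, 3], [5]], Q = [[1, 3, 4], [2]].
Insert 6: appended to row 1. P = [[1, 2, 3, 6], [5]], Q = [[1, 3, 4, 5], [2]].
Insert 4: 4 bumps 6 from row 1; 6 appends to row 2. P = [[1, 2, 3, 4], [5, 6]], Q = [[1, 3, 4, 5], [2, 6]].

So P = [[1, 2, 3, 4], [5, 6]], Q = [[1, 3, 4, 5], [2, 6]].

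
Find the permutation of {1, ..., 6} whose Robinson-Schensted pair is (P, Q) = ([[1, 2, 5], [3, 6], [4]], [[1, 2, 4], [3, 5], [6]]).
Reverse the RSK construction: for i from n down to 1, find the cell of Q containing i, remove the entry at that cell from P, and reverse-bump it up through P; the value ejected from row 1 is w(i).

Step i=6: Q has 6 at row 3, column 1; remove 4 from row 3 of P and reverse-bump: 4 enters row 2 and ejects 3; 3 enters row 1 and ejects 2. So w(6) = 2. P is now [[1, 3, 5], [4, 6]].
Step i=5: Q has 5 at row 2, column 2; remove 6 from row 2 of P and reverse-bump: 6 enters row 1 and ejects 5. So w(5) = 5. P is now [[1, 3, 6], [4]].
Step i=4: Q has 4 at row 1, column 3; remove that cell from P, ejecting 6. So w(4) = 6. P is now [[1, 3], [4]].
Step i=3: Q has 3 at row 2, column 1; remove 4 from row 2 of P and reverse-bump: 4 enters row 1 and ejects 3. So w(3) = 3. P is now [[1, 4]].
Step i=2: Q has 2 at row 1, column 2; remove that cell from P, ejecting 4. So w(2) = 4. P is now [[1]].
Step i=1: Q has 1 at row 1, column 1; remove that cell from P, ejecting 1. So w(1) = 1. P is now [].

So w = 1 4 3 6 5 2.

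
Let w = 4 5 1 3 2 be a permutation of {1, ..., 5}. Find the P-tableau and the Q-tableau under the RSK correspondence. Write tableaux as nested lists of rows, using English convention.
Insert each entry of the permutation into P by Schensted row insertion, recording in Q the position of each new cell.

Insert 4: appended to row 1. P = [[4]], Q = [[1]].
Insert 5: appended to row 1. P = [[4, 5]], Q = [[1, 2]].
Insert 1: 1 bumps 4 from row 1; 4 starts row 2. P = [[1, 5], [4]], Q = [[1, 2], [3]].
Insert 3: 3 bumps 5 from row 1; 5 appends to row 2. P = [[1, 3], [4, 5]], Q = [[1, 2], [3, 4]].
Insert 2: 2 bumps 3 from row 1; 3 bumps 4 from row 2; 4 starts row 3. P = [[1, 2], [3, 5], [4]], Q = [[1, 2], [3, 4], [5]].

So P = [[1, 2], [3, 5], [4]], Q = [[1, 2], [3, 4], [5]].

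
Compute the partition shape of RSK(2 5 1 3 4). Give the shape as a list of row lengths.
Row-insert each entry into an empty tableau.

After inserting 2: P = [[2]].
After inserting 5: P = [[2, 5]].
After inserting 1: P = [[1, 5], [2]].
After inserting 3: P = [[1, 3], [2, 5]].
After inserting 4: P = [[1, 3, 4], [2, 5]].

The final insertion tableau P = [[1, 3, 4], [2, 5]] has shape [3, 2].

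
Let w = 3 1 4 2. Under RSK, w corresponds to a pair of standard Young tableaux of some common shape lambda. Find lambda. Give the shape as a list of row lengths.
[2, 2]

Row-insert each entry into an empty tableau.

After inserting 3: P = [[3]].
After inserting 1: P = [[1], [3]].
After inserting 4: P = [[1, 4], [3]].
After inserting 2: P = [[1, 2], [3, 4]].

The final insertion tableau P = [[1, 2], [3, 4]] has shape [2, 2].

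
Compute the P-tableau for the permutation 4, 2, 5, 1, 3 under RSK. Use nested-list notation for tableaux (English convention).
P = [[1, 3], [2, 5], [4]]

Insert 4: appended to row 1. P = [[4]].
Insert 2: 2 bumps 4 from row 1; 4 starts row 2. P = [[2], [4]].
Insert 5: appended to row 1. P = [[2, 5], [4]].
Insert 1: 1 bumps 2 from row 1; 2 bumps 4 from row 2; 4 starts row 3. P = [[1, 5], [2], [4]].
Insert 3: 3 bumps 5 from row 1; 5 appends to row 2. P = [[1, 3], [2, 5], [4]].

So P = [[1, 3], [2, 5], [4]].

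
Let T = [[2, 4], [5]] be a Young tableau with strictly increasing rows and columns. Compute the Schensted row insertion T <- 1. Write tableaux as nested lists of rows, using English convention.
[[1, 4], [2], [5]]

In row 1, 1 replaces 2 (the leftmost entry greater than 1); 2 is bumped to row 2. In row 2, 2 replaces 5 (the leftmost entry greater than 2); 5 is bumped to row 3. 5 starts a new row 3. The new tableau is [[1, 4], [2], [5]].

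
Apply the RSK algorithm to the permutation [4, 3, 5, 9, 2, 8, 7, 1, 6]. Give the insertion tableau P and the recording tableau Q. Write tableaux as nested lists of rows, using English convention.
P = [[1, 5, 6], [2, 7], [3, 8], [4, 9]], Q = [[1, 3, 4], [2, 6], [5, 7], [8, 9]]

Insert each entry of the permutation into P by Schensted row insertion, recording in Q the position of each new cell.

Insert 4: appended to row 1. P = [[4]].
Insert 3: 3 bumps 4 from row 1; 4 starts row 2. P = [[3], [4]].
Insert 5: appended to row 1. P = [[3, 5], [4]].
Insert 9: appended to row 1. P = [[3, 5, 9], [4]].
Insert 2: 2 bumps 3 from row 1; 3 bumps 4 from row 2; 4 starts row 3. P = [[2, 5, 9], [3], [4]].
Insert 8: 8 bumps 9 from row 1; 9 appends to row 2. P = [[2, 5, 8], [3, 9], [4]].
Insert 7: 7 bumps 8 from row 1; 8 bumps 9 from row 2; 9 appends to row 3. P = [[2, 5, 7], [3, 8], [4, 9]].
Insert 1: 1 bumps 2 from row 1; 2 bumps 3 from row 2; 3 bumps 4 from row 3; 4 starts row 4. P = [[1, 5, 7], [2, 8], [3, 9], [4]].
Insert 6: 6 bumps 7 from row 1; 7 bumps 8 from row 2; 8 bumps 9 from row 3; 9 appends to row 4. P = [[1, 5, 6], [2, 7], [3, 8], [4, 9]].

So P = [[1, 5, 6], [2, 7], [3, 8], [4, 9]], Q = [[1, 3, 4], [2, 6], [5, 7], [8, 9]].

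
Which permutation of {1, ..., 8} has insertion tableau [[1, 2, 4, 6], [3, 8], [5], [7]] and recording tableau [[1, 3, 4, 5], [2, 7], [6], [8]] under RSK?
7 1 3 5 8 4 6 2

Reverse the RSK construction: for i from n down to 1, find the cell of Q containing i, remove the entry at that cell from P, and reverse-bump it up through P; the value ejected from row 1 is w(i).

Step i=8: Q has 8 at row 4, column 1; remove 7 from row 4 of P and reverse-bump: 7 enters row 3 and ejects 5; 5 enters row 2 and ejects 3; 3 enters row 1 and ejects 2. So w(8) = 2. P is now [[1, 3, 4, 6], [5, 8], [7]].
Step i=7: Q has 7 at row 2, column 2; remove 8 from row 2 of P and reverse-bump: 8 enters row 1 and ejects 6. So w(7) = 6. P is now [[1, 3, 4, 8], [5], [7]].
Step i=6: Q has 6 at row 3, column 1; remove 7 from row 3 of P and reverse-bump: 7 enters row 2 and ejects 5; 5 enters row 1 and ejects 4. So w(6) = 4. P is now [[1, 3, 5, 8], [7]].
Step i=5: Q has 5 at row 1, column 4; remove that cell from P, ejecting 8. So w(5) = 8. P is now [[1, 3, 5], [7]].
Step i=4: Q has 4 at row 1, column 3; remove that cell from P, ejecting 5. So w(4) = 5. P is now [[1, 3], [7]].
Step i=3: Q has 3 at row 1, column 2; remove that cell from P, ejecting 3. So w(3) = 3. P is now [[1], [7]].
Step i=2: Q has 2 at row 2, column 1; remove 7 from row 2 of P and reverse-bump: 7 enters row 1 and ejects 1. So w(2) = 1. P is now [[7]].
Step i=1: Q has 1 at row 1, column 1; remove that cell from P, ejecting 7. So w(1) = 7. P is now [].

So w = 7 1 3 5 8 4 6 2.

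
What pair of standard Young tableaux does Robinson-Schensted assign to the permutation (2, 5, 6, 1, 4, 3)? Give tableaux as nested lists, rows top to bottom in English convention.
P = [[1, 3, 6], [2, 4], [5]], Q = [[1, 2, 3], [4, 5], [6]]

Insert each entry of the permutation into P by Schensted row insertion, recording in Q the position of each new cell.

Insert 2: appended to row 1. P = [[2]], Q = [[1]].
Insert 5: appended to row 1. P = [[2, 5]], Q = [[1, 2]].
Insert 6: appended to row 1. P = [[2, 5, 6]], Q = [[1, 2, 3]].
Insert 1: 1 bumps 2 from row 1; 2 starts row 2. P = [[1, 5, 6], [2]], Q = [[1, 2, 3], [4]].
Insert 4: 4 bumps 5 from row 1; 5 appends to row 2. P = [[1, 4, 6], [2, 5]], Q = [[1, 2, 3], [4, 5]].
Insert 3: 3 bumps 4 from row 1; 4 bumps 5 from row 2; 5 starts row 3. P = [[1, 3, 6], [2, 4], [5]], Q = [[1, 2, 3], [4, 5], [6]].

So P = [[1, 3, 6], [2, 4], [5]], Q = [[1, 2, 3], [4, 5], [6]].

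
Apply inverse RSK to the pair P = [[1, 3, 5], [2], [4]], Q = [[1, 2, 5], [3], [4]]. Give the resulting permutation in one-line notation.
Reverse the RSK construction: for i from n down to 1, find the cell of Q containing i, remove the entry at that cell from P, and reverse-bump it up through P; the value ejected from row 1 is w(i).

Step i=5: Q has 5 at row 1, column 3; remove that cell from P, ejecting 5. So w(5) = 5. P is now [[1, 3], [2], [4]].
Step i=4: Q has 4 at row 3, column 1; remove 4 from row 3 of P and reverse-bump: 4 enters row 2 and ejects 2; 2 enters row 1 and ejects 1. So w(4) = 1. P is now [[2, 3], [4]].
Step i=3: Q has 3 at row 2, column 1; remove 4 from row 2 of P and reverse-bump: 4 enters row 1 and ejects 3. So w(3) = 3. P is now [[2, 4]].
Step i=2: Q has 2 at row 1, column 2; remove that cell from P, ejecting 4. So w(2) = 4. P is now [[2]].
Step i=1: Q has 1 at row 1, column 1; remove that cell from P, ejecting 2. So w(1) = 2. P is now [].

So w = 2 4 3 1 5.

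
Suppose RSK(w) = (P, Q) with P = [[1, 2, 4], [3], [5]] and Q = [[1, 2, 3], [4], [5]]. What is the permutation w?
Reverse the RSK construction: for i from n down to 1, find the cell of Q containing i, remove the entry at that cell from P, and reverse-bump it up through P; the value ejected from row 1 is w(i).

Step i=5: Q has 5 at row 3, column 1; remove 5 from row 3 of P and reverse-bump: 5 enters row 2 and ejects 3; 3 enters row 1 and ejects 2. So w(5) = 2. P is now [[1, 3, 4], [5]].
Step i=4: Q has 4 at row 2, column 1; remove 5 from row 2 of P and reverse-bump: 5 enters row 1 and ejects 4. So w(4) = 4. P is now [[1, 3, 5]].
Step i=3: Q has 3 at row 1, column 3; remove that cell from P, ejecting 5. So w(3) = 5. P is now [[1, 3]].
Step i=2: Q has 2 at row 1, column 2; remove that cell from P, ejecting 3. So w(2) = 3. P is now [[1]].
Step i=1: Q has 1 at row 1, column 1; remove that cell from P, ejecting 1. So w(1) = 1. P is now [].

So w = 1 3 5 4 2.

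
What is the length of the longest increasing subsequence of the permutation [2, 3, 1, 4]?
3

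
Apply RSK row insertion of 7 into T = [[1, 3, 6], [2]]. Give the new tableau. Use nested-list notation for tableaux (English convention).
[[1, 3, 6, 7], [2]]

7 is larger than every entry of row 1, so it is appended to row 1. The new tableau is [[1, 3, 6, 7], [2]].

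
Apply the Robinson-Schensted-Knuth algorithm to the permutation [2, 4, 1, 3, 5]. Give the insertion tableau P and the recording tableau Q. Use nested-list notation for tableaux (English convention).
Insert each entry of the permutation into P by Schensted row insertion, recording in Q the position of each new cell.

Insert 2: appended to row 1. P = [[2]], Q = [[1]].
Insert 4: appended to row 1. P = [[2, 4]], Q = [[1, 2]].
Insert 1: 1 bumps 2 from row 1; 2 starts row 2. P = [[1, 4], [2]], Q = [[1, 2], [3]].
Insert 3: 3 bumps 4 from row 1; 4 appends to row 2. P = [[1, 3], [2, 4]], Q = [[1, 2], [3, 4]].
Insert 5: appended to row 1. P = [[1, 3, 5], [2, 4]], Q = [[1, 2, 5], [3, 4]].

So P = [[1, 3, 5], [2, 4]], Q = [[1, 2, 5], [3, 4]].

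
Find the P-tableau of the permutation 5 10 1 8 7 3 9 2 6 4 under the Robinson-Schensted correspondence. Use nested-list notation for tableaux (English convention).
Insert 5: appended to row 1. P = [[5]].
Insert 10: appended to row 1. P = [[5, 10]].
Insert 1: 1 bumps 5 from row 1; 5 starts row 2. P = [[1, 10], [5]].
Insert 8: 8 bumps 10 from row 1; 10 appends to row 2. P = [[1, 8], [5, 10]].
Insert 7: 7 bumps 8 from row 1; 8 bumps 10 from row 2; 10 starts row 3. P = [[1, 7], [5, 8], [10]].
Insert 3: 3 bumps 7 from row 1; 7 bumps 8 from row 2; 8 bumps 10 from row 3; 10 starts row 4. P = [[1, 3], [5, 7], [8], [10]].
Insert 9: appended to row 1. P = [[1, 3, 9], [5, 7], [8], [10]].
Insert 2: 2 bumps 3 from row 1; 3 bumps 5 from row 2; 5 bumps 8 from row 3; 8 bumps 10 from row 4; 10 starts row 5. P = [[1, 2, 9], [3, 7], [5], [8], [10]].
Insert 6: 6 bumps 9 from row 1; 9 appends to row 2. P = [[1, 2, 6], [3, 7, 9], [5], [8], [10]].
Insert 4: 4 bumps 6 from row 1; 6 bumps 7 from row 2; 7 appends to row 3. P = [[1, 2, 4], [3, 6, 9], [5, 7], [8], [10]].

So P = [[1, 2, 4], [3, 6, 9], [5, 7], [8], [10]].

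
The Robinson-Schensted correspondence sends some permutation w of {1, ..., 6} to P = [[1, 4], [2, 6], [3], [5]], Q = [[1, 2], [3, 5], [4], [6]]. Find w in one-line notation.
Reverse RSK: for i = n, n-1, ..., 1, locate i in Q, remove the corresponding corner cell from P, and reverse-bump its entry up through P; the value ejected from row 1 is w(i).

So w = 5 6 3 2 4 1.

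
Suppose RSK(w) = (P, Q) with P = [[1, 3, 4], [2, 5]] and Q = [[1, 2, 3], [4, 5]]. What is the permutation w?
2 3 5 1 4

Reverse the RSK construction: for i from n down to 1, find the cell of Q containing i, remove the entry at that cell from P, and reverse-bump it up through P; the value ejected from row 1 is w(i).

Step i=5: Q has 5 at row 2, column 2; remove 5 from row 2 of P and reverse-bump: 5 enters row 1 and ejects 4. So w(5) = 4. P is now [[1, 3, 5], [2]].
Step i=4: Q has 4 at row 2, column 1; remove 2 from row 2 of P and reverse-bump: 2 enters row 1 and ejects 1. So w(4) = 1. P is now [[2, 3, 5]].
Step i=3: Q has 3 at row 1, column 3; remove that cell from P, ejecting 5. So w(3) = 5. P is now [[2, 3]].
Step i=2: Q has 2 at row 1, column 2; remove that cell from P, ejecting 3. So w(2) = 3. P is now [[2]].
Step i=1: Q has 1 at row 1, column 1; remove that cell from P, ejecting 2. So w(1) = 2. P is now [].

So w = 2 3 5 1 4.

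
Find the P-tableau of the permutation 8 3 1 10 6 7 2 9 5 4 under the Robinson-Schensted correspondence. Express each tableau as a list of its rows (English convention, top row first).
P = [[1, 2, 4, 9], [3, 5, 7], [6, 10], [8]]

Insert 8: appended to row 1. P = [[8]].
Insert 3: 3 bumps 8 from row 1; 8 starts row 2. P = [[3], [8]].
Insert 1: 1 bumps 3 from row 1; 3 bumps 8 from row 2; 8 starts row 3. P = [[1], [3], [8]].
Insert 10: appended to row 1. P = [[1, 10], [3], [8]].
Insert 6: 6 bumps 10 from row 1; 10 appends to row 2. P = [[1, 6], [3, 10], [8]].
Insert 7: appended to row 1. P = [[1, 6, 7], [3, 10], [8]].
Insert 2: 2 bumps 6 from row 1; 6 bumps 10 from row 2; 10 appends to row 3. P = [[1, 2, 7], [3, 6], [8, 10]].
Insert 9: appended to row 1. P = [[1, 2, 7, 9], [3, 6], [8, 10]].
Insert 5: 5 bumps 7 from row 1; 7 appends to row 2. P = [[1, 2, 5, 9], [3, 6, 7], [8, 10]].
Insert 4: 4 bumps 5 from row 1; 5 bumps 6 from row 2; 6 bumps 8 from row 3; 8 starts row 4. P = [[1, 2, 4, 9], [3, 5, 7], [6, 10], [8]].

So P = [[1, 2, 4, 9], [3, 5, 7], [6, 10], [8]].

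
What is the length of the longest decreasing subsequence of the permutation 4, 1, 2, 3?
2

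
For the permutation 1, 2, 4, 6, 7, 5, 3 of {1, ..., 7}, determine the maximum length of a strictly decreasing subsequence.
3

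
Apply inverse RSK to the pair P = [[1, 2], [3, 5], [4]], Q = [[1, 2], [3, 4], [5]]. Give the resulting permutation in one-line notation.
4 5 1 3 2

Reverse the RSK construction: for i from n down to 1, find the cell of Q containing i, remove the entry at that cell from P, and reverse-bump it up through P; the value ejected from row 1 is w(i).

Step i=5: Q has 5 at row 3, column 1; remove 4 from row 3 of P and reverse-bump: 4 enters row 2 and ejects 3; 3 enters row 1 and ejects 2. So w(5) = 2. P is now [[1, 3], [4, 5]].
Step i=4: Q has 4 at row 2, column 2; remove 5 from row 2 of P and reverse-bump: 5 enters row 1 and ejects 3. So w(4) = 3. P is now [[1, 5], [4]].
Step i=3: Q has 3 at row 2, column 1; remove 4 from row 2 of P and reverse-bump: 4 enters row 1 and ejects 1. So w(3) = 1. P is now [[4, 5]].
Step i=2: Q has 2 at row 1, column 2; remove that cell from P, ejecting 5. So w(2) = 5. P is now [[4]].
Step i=1: Q has 1 at row 1, column 1; remove that cell from P, ejecting 4. So w(1) = 4. P is now [].

So w = 4 5 1 3 2.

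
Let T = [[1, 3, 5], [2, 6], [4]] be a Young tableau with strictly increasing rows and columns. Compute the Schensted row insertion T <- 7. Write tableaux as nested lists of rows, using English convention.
[[1, 3, 5, 7], [2, 6], [4]]

7 is larger than every entry of row 1, so it is appended to row 1. The new tableau is [[1, 3, 5, 7], [2, 6], [4]].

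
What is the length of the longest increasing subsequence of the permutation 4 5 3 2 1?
2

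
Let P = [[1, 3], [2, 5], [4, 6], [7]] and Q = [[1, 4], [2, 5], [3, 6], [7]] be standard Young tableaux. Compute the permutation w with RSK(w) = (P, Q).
4 2 1 7 6 5 3

Reverse RSK: for i = n, n-1, ..., 1, locate i in Q, remove the corresponding corner cell from P, and reverse-bump its entry up through P; the value ejected from row 1 is w(i).

So w = 4 2 1 7 6 5 3.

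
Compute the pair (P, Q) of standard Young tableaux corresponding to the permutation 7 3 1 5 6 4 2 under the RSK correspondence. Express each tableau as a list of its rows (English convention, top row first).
Insert each entry of the permutation into P by Schensted row insertion, recording in Q the position of each new cell.

After inserting 7: P = [[7]].
After inserting 3: P = [[3], [7]].
After inserting 1: P = [[1], [3], [7]].
After inserting 5: P = [[1, 5], [3], [7]].
After inserting 6: P = [[1, 5, 6], [3], [7]].
After inserting 4: P = [[1, 4, 6], [3, 5], [7]].
After inserting 2: P = [[1, 2, 6], [3, 4], [5], [7]].

So P = [[1, 2, 6], [3, 4], [5], [7]], Q = [[1, 4, 5], [2, 6], [3], [7]].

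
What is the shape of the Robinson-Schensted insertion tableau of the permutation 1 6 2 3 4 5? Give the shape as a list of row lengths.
Row-insert each entry into an empty tableau.

After inserting 1: P = [[1]].
After inserting 6: P = [[1, 6]].
After inserting 2: P = [[1, 2], [6]].
After inserting 3: P = [[1, 2, 3], [6]].
After inserting 4: P = [[1, 2, 3, 4], [6]].
After inserting 5: P = [[1, 2, 3, 4, 5], [6]].

The final insertion tableau P = [[1, 2, 3, 4, 5], [6]] has shape [5, 1].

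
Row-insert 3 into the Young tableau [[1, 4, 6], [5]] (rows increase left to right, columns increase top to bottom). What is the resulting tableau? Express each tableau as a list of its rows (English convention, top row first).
In row 1, 3 replaces 4 (the leftmost entry greater than 3); 4 is bumped to row 2. In row 2, 4 replaces 5 (the leftmost entry greater than 4); 5 is bumped to row 3. 5 starts a new row 3. The new tableau is [[1, 3, 6], [4], [5]].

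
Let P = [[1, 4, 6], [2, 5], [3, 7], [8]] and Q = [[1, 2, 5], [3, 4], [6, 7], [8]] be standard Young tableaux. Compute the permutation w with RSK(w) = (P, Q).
3 8 2 5 7 1 6 4

Reverse the RSK construction: for i from n down to 1, find the cell of Q containing i, remove the entry at that cell from P, and reverse-bump it up through P; the value ejected from row 1 is w(i).

Step i=8: Q has 8 at row 4, column 1; remove 8 from row 4 of P and reverse-bump: 8 enters row 3 and ejects 7; 7 enters row 2 and ejects 5; 5 enters row 1 and ejects 4. So w(8) = 4. P is now [[1, 5, 6], [2, 7], [3, 8]].
Step i=7: Q has 7 at row 3, column 2; remove 8 from row 3 of P and reverse-bump: 8 enters row 2 and ejects 7; 7 enters row 1 and ejects 6. So w(7) = 6. P is now [[1, 5, 7], [2, 8], [3]].
Step i=6: Q has 6 at row 3, column 1; remove 3 from row 3 of P and reverse-bump: 3 enters row 2 and ejects 2; 2 enters row 1 and ejects 1. So w(6) = 1. P is now [[2, 5, 7], [3, 8]].
Step i=5: Q has 5 at row 1, column 3; remove that cell from P, ejecting 7. So w(5) = 7. P is now [[2, 5], [3, 8]].
Step i=4: Q has 4 at row 2, column 2; remove 8 from row 2 of P and reverse-bump: 8 enters row 1 and ejects 5. So w(4) = 5. P is now [[2, 8], [3]].
Step i=3: Q has 3 at row 2, column 1; remove 3 from row 2 of P and reverse-bump: 3 enters row 1 and ejects 2. So w(3) = 2. P is now [[3, 8]].
Step i=2: Q has 2 at row 1, column 2; remove that cell from P, ejecting 8. So w(2) = 8. P is now [[3]].
Step i=1: Q has 1 at row 1, column 1; remove that cell from P, ejecting 3. So w(1) = 3. P is now [].

So w = 3 8 2 5 7 1 6 4.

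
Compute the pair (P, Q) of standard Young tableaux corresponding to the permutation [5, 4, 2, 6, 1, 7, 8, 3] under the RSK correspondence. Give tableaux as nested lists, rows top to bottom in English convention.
Insert each entry of the permutation into P by Schensted row insertion, recording in Q the position of each new cell.

Insert 5: appended to row 1. P = [[5]].
Insert 4: 4 bumps 5 from row 1; 5 starts row 2. P = [[4], [5]].
Insert 2: 2 bumps 4 from row 1; 4 bumps 5 from row 2; 5 starts row 3. P = [[2], [4], [5]].
Insert 6: appended to row 1. P = [[2, 6], [4], [5]].
Insert 1: 1 bumps 2 from row 1; 2 bumps 4 from row 2; 4 bumps 5 from row 3; 5 starts row 4. P = [[1, 6], [2], [4], [5]].
Insert 7: appended to row 1. P = [[1, 6, 7], [2], [4], [5]].
Insert 8: appended to row 1. P = [[1, 6, 7, 8], [2], [4], [5]].
Insert 3: 3 bumps 6 from row 1; 6 appends to row 2. P = [[1, 3, 7, 8], [2, 6], [4], [5]].

So P = [[1, 3, 7, 8], [2, 6], [4], [5]], Q = [[1, 4, 6, 7], [2, 8], [3], [5]].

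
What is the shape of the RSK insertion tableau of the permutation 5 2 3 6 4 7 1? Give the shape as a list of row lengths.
Row-insert each entry into an empty tableau.

After inserting 5: P = [[5]].
After inserting 2: P = [[2], [5]].
After inserting 3: P = [[2, 3], [5]].
After inserting 6: P = [[2, 3, 6], [5]].
After inserting 4: P = [[2, 3, 4], [5, 6]].
After inserting 7: P = [[2, 3, 4, 7], [5, 6]].
After inserting 1: P = [[1, 3, 4, 7], [2, 6], [5]].

The final insertion tableau P = [[1, 3, 4, 7], [2, 6], [5]] has shape [4, 2, 1].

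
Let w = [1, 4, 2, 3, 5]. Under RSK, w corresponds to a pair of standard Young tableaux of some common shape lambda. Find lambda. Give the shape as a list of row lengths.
[4, 1]

Row-insert each entry into an empty tableau.

After inserting 1: P = [[1]].
After inserting 4: P = [[1, 4]].
After inserting 2: P = [[1, 2], [4]].
After inserting 3: P = [[1, 2, 3], [4]].
After inserting 5: P = [[1, 2, 3, 5], [4]].

The final insertion tableau P = [[1, 2, 3, 5], [4]] has shape [4, 1].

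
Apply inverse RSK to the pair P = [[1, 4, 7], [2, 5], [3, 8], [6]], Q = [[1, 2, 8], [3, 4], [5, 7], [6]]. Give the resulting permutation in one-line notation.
6 8 3 5 2 1 4 7

Reverse the RSK construction: for i from n down to 1, find the cell of Q containing i, remove the entry at that cell from P, and reverse-bump it up through P; the value ejected from row 1 is w(i).

Step i=8: Q has 8 at row 1, column 3; remove that cell from P, ejecting 7. So w(8) = 7. P is now [[1, 4], [2, 5], [3, 8], [6]].
Step i=7: Q has 7 at row 3, column 2; remove 8 from row 3 of P and reverse-bump: 8 enters row 2 and ejects 5; 5 enters row 1 and ejects 4. So w(7) = 4. P is now [[1, 5], [2, 8], [3], [6]].
Step i=6: Q has 6 at row 4, column 1; remove 6 from row 4 of P and reverse-bump: 6 enters row 3 and ejects 3; 3 enters row 2 and ejects 2; 2 enters row 1 and ejects 1. So w(6) = 1. P is now [[2, 5], [3, 8], [6]].
Step i=5: Q has 5 at row 3, column 1; remove 6 from row 3 of P and reverse-bump: 6 enters row 2 and ejects 3; 3 enters row 1 and ejects 2. So w(5) = 2. P is now [[3, 5], [6, 8]].
Step i=4: Q has 4 at row 2, column 2; remove 8 from row 2 of P and reverse-bump: 8 enters row 1 and ejects 5. So w(4) = 5. P is now [[3, 8], [6]].
Step i=3: Q has 3 at row 2, column 1; remove 6 from row 2 of P and reverse-bump: 6 enters row 1 and ejects 3. So w(3) = 3. P is now [[6, 8]].
Step i=2: Q has 2 at row 1, column 2; remove that cell from P, ejecting 8. So w(2) = 8. P is now [[6]].
Step i=1: Q has 1 at row 1, column 1; remove that cell from P, ejecting 6. So w(1) = 6. P is now [].

So w = 6 8 3 5 2 1 4 7.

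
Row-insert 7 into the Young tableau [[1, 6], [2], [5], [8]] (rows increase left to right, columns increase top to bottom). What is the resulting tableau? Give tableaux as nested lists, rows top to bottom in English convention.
7 is larger than every entry of row 1, so it is appended to row 1. The new tableau is [[1, 6, 7], [2], [5], [8]].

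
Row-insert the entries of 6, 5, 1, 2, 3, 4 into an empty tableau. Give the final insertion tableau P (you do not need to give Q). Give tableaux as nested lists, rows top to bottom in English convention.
P = [[1, 2, 3, 4], [5], [6]]

Insert 6: appended to row 1. P = [[6]].
Insert 5: 5 bumps 6 from row 1; 6 starts row 2. P = [[5], [6]].
Insert 1: 1 bumps 5 from row 1; 5 bumps 6 from row 2; 6 starts row 3. P = [[1], [5], [6]].
Insert 2: appended to row 1. P = [[1, 2], [5], [6]].
Insert 3: appended to row 1. P = [[1, 2, 3], [5], [6]].
Insert 4: appended to row 1. P = [[1, 2, 3, 4], [5], [6]].

So P = [[1, 2, 3, 4], [5], [6]].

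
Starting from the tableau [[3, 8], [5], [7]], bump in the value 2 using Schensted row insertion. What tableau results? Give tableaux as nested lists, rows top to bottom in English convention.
In row 1, 2 replaces 3 (the leftmost entry greater than 2); 3 is bumped to row 2. In row 2, 3 replaces 5 (the leftmost entry greater than 3); 5 is bumped to row 3. In row 3, 5 replaces 7 (the leftmost entry greater than 5); 7 is bumped to row 4. 7 starts a new row 4. The new tableau is [[2, 8], [3], [5], [7]].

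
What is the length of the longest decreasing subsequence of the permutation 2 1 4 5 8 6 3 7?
3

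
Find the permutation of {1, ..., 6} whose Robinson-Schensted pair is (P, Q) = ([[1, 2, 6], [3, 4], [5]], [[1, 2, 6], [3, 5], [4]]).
3 5 4 1 2 6

Reverse the RSK construction: for i from n down to 1, find the cell of Q containing i, remove the entry at that cell from P, and reverse-bump it up through P; the value ejected from row 1 is w(i).

Step i=6: Q has 6 at row 1, column 3; remove that cell from P, ejecting 6. So w(6) = 6. P is now [[1, 2], [3, 4], [5]].
Step i=5: Q has 5 at row 2, column 2; remove 4 from row 2 of P and reverse-bump: 4 enters row 1 and ejects 2. So w(5) = 2. P is now [[1, 4], [3], [5]].
Step i=4: Q has 4 at row 3, column 1; remove 5 from row 3 of P and reverse-bump: 5 enters row 2 and ejects 3; 3 enters row 1 and ejects 1. So w(4) = 1. P is now [[3, 4], [5]].
Step i=3: Q has 3 at row 2, column 1; remove 5 from row 2 of P and reverse-bump: 5 enters row 1 and ejects 4. So w(3) = 4. P is now [[3, 5]].
Step i=2: Q has 2 at row 1, column 2; remove that cell from P, ejecting 5. So w(2) = 5. P is now [[3]].
Step i=1: Q has 1 at row 1, column 1; remove that cell from P, ejecting 3. So w(1) = 3. P is now [].

So w = 3 5 4 1 2 6.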